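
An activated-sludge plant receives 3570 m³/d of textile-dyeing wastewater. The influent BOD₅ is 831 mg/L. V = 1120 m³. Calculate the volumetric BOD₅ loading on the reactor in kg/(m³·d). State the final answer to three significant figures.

L_v ≈ 2.65 kg BOD₅/(m³·d)

Applied BOD₅ load per unit volume = Q·S₀/V = (3570 × 831/1000)/1120 = 2.649 kg BOD₅·m⁻³·d⁻¹.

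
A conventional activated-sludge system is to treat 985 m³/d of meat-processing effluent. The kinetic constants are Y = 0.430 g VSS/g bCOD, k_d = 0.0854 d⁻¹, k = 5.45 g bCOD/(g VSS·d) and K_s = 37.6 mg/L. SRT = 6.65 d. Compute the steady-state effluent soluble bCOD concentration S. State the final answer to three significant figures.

S ≈ 4.21 mg/L

Effluent substrate depends only on kinetics and SRT: S = K_s(1 + k_d θ_c) / [θ_c(Yk − k_d) − 1] = 37.6 × (1 + 0.0854 × 6.65) / [6.65 × (0.430 × 5.45 − 0.0854) − 1] = 58.95 / 14.02 = 4.206 mg/L.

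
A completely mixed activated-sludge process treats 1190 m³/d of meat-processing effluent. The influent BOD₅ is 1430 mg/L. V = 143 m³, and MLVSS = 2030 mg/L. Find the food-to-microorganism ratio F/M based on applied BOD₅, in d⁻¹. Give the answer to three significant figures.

Food-to-microorganism ratio F/M = Q S₀ / (V X) = 1190 × 1430 / (143.0 × 2030) = 5.862 d⁻¹.

F/M ≈ 5.86 d⁻¹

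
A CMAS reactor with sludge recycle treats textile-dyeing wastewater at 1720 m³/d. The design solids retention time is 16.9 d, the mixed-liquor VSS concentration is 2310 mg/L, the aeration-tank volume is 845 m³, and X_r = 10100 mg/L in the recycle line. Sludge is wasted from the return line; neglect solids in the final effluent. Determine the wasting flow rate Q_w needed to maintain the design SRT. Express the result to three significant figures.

θ_c = V·X/(Q_w·X_r) when wasting from the recycle, so Q_w = V·X/(θ_c·X_r) = 845.0 × 2310 / (16.9 × 10100) = 11.44 m³/d.

Q_w ≈ 11.4 m³/d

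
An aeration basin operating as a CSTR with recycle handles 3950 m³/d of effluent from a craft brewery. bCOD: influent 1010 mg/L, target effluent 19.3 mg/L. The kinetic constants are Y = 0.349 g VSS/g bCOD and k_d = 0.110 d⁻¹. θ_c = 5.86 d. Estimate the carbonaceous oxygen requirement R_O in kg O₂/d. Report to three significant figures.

Observed yield with endogenous decay: Y_obs = Y / (1 + k_d·θ_c) = 0.349 / (1 + 0.110 × 5.86) = 0.349 / 1.645 = 0.2122 g VSS/g bCOD.
Q·(S₀ − S) = 3950 × (1010 − 19.3) × 10⁻³ = 3913 kg/d removed.
P_X = Y_obs·Q·(S₀ − S) = 0.2122 × 3913 = 830.4 kg VSS/d.
Carbonaceous O₂ demand = substrate oxidised − cell-mass equivalent = 3913 − 1.42 × 830.4 = 2734 kg O₂/d.

R_O ≈ 2730 kg O₂/d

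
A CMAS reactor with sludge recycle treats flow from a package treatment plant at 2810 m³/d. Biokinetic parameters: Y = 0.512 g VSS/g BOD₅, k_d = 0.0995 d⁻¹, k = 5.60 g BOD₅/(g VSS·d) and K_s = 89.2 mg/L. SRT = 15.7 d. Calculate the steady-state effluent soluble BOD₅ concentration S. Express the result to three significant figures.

S ≈ 5.38 mg/L

Effluent substrate depends only on kinetics and SRT: S = K_s(1 + k_d θ_c) / [θ_c(Yk − k_d) − 1] = 89.2 × (1 + 0.0995 × 15.7) / [15.7 × (0.512 × 5.60 − 0.0995) − 1] = 228.5 / 42.45 = 5.383 mg/L.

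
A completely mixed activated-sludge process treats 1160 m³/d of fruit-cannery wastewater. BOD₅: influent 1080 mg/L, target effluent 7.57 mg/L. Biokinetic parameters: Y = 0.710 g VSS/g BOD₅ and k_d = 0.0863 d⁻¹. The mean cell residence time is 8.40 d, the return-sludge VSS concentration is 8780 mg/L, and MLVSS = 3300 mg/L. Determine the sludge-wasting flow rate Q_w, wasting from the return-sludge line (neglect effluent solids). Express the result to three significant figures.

Q_w ≈ 58.3 m³/d

Rearranging the biomass balance for a CMAS with decay, V = Y·Q·ΔS·θ_c / [X·(1+k_d θ_c)] = 0.710 × 1160 × (1080 − 7.57) × 8.40 / [3300 × (1 + 0.0863 × 8.40)] = 7.42×10^6 / 5692 = 1303 m³.
Q_w = (V·X)/(θ_c X_r) = 1303 × 3300 / (8.40 × 8780) = 58.32 m³/d.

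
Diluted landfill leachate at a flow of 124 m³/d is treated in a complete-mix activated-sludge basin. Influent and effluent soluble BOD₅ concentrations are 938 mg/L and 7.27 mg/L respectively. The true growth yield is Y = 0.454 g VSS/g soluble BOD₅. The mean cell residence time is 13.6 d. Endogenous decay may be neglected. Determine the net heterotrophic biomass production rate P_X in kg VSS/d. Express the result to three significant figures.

With endogenous decay neglected, the observed yield equals the true yield: Y_obs = Y = 0.454 g VSS/g soluble BOD₅.
ΔS = 938 − 7.27 = 930.7 mg/L, so the substrate removal rate is 124 × 930.7/1000 = 115.4 kg soluble BOD₅/d.
Biomass produced: P_X = Y_obs·Q·ΔS = 0.4540 × 115.4 ≈ 52.40 kg VSS/d.

P_X ≈ 52.4 kg VSS/d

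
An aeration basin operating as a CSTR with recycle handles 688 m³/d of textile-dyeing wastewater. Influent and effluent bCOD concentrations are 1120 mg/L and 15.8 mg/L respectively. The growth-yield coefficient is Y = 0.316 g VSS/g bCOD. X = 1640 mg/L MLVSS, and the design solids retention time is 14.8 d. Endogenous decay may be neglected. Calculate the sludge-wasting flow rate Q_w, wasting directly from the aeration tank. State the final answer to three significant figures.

With k_d = 0 the design equation reduces to V = Y Q (S₀−S) θ_c / X = 0.316 × 688 × (1120 − 15.8) × 14.8 / 1640 = 2166 m³.
Wasting from the aeration tank: Q_w = V / θ_c = 2166 / 14.8 = 146.4 m³/d.

Q_w ≈ 146 m³/d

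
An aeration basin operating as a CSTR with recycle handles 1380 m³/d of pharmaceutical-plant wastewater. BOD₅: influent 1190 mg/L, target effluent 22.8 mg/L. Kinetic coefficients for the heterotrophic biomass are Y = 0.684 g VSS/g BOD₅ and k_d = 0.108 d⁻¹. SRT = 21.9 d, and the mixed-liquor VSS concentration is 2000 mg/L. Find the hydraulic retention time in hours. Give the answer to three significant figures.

Steady-state biomass mass balance: V·X·(1 + k_d·θ_c) = Y·Q·(S₀ − S)·θ_c, so V = 0.684 × 1380 × (1190 − 22.8) × 21.9 / [2000 × (1 + 0.108 × 21.9)] = 2.41×10^7 / 6730 = 3585 m³.
Hydraulic retention time τ = V/Q = 3585 / 1380 = 2.598 d = 62.35 h.

τ ≈ 62.3 h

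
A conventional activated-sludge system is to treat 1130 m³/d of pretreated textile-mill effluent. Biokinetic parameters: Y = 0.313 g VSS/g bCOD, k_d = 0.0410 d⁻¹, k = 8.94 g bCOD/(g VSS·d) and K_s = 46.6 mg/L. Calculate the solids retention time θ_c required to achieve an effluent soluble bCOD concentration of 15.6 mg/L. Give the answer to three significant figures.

θ_c ≈ 1.51 d

Specific growth rate at S = 15.6 mg/L: μ = YkS/(K_s+S) = 0.313·8.94·15.6/(46.6+15.6) = 0.7018 d⁻¹.
Then 1/θ_c = μ − k_d = 0.7018 − 0.0410 = 0.6608 d⁻¹, giving θ_c = 1.513 d.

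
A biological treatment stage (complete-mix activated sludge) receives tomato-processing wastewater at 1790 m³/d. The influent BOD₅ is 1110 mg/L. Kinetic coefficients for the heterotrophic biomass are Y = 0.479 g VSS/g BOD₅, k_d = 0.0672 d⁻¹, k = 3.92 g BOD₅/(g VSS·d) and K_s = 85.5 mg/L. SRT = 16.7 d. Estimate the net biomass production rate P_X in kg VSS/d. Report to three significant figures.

P_X ≈ 446 kg VSS/d

For a completely mixed reactor with recycle the Lawrence–McCarty relation gives S = K_s·(1 + k_d·θ_c) / [θ_c·(Y·k − k_d) − 1] = 85.5 × (1 + 0.0672 × 16.7) / [16.7 × (0.479 × 3.92 − 0.0672) − 1] = 181.5 / 29.24 = 6.207 mg/L.
Y_obs = Y / (1 + k_d θ_c) = 0.479 / (1 + 0.0672 × 16.7) = 0.479 / 2.122 = 0.2257.
Substrate removed = Q·(S₀ − S) = 1790 m³/d × (1110 − 6.21) g/m³ = 1.98×10^6 g/d = 1976 kg/d.
Net biomass production P_X = Y_obs × Q·(S₀ − S) = 0.2257 × 1976 = 445.9 kg VSS/d.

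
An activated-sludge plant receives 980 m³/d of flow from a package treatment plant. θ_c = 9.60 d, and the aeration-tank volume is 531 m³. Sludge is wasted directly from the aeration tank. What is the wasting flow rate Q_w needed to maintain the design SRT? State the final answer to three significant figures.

Q_w ≈ 55.3 m³/d

With mixed-liquor wasting, θ_c = V/Q_w, so Q_w = V/θ_c = 531.0/9.60 = 55.31 m³/d.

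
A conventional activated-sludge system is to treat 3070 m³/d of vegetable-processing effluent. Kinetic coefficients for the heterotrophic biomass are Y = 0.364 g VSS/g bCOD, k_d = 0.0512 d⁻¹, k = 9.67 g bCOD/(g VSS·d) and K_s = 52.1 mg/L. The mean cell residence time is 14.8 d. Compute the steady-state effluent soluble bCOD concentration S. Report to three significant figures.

S ≈ 1.82 mg/L

For a completely mixed reactor with recycle the Lawrence–McCarty relation gives S = K_s·(1 + k_d·θ_c) / [θ_c·(Y·k − k_d) − 1] = 52.1 × (1 + 0.0512 × 14.8) / [14.8 × (0.364 × 9.67 − 0.0512) − 1] = 91.58 / 50.34 = 1.819 mg/L.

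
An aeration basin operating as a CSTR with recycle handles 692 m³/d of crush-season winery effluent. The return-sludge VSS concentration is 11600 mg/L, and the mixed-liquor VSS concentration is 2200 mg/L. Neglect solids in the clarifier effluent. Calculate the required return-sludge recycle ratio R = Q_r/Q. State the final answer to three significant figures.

R ≈ 0.234

Mass balance around the secondary clarifier (neglecting effluent solids): R = X / (X_r − X) = 2200 / (11600 − 2200) = 0.2340.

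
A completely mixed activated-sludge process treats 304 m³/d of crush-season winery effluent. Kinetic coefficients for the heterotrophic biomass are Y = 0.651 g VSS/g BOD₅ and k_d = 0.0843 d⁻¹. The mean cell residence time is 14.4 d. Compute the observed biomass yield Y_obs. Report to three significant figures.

Observed yield with endogenous decay: Y_obs = Y / (1 + k_d·θ_c) = 0.651 / (1 + 0.0843 × 14.4) = 0.651 / 2.214 = 0.2940 g VSS/g BOD₅.

Y_obs ≈ 0.294 g VSS/g BOD₅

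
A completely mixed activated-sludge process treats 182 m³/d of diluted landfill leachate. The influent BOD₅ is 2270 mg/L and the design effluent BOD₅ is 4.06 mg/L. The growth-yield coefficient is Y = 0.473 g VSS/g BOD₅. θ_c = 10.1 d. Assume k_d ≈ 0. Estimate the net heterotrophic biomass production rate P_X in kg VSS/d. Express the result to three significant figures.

P_X ≈ 195 kg VSS/d

Since k_d ≈ 0, Y_obs = Y = 0.473 g VSS/g BOD₅.
ΔS = 2270 − 4.06 = 2266 mg/L, so the substrate removal rate is 182 × 2266/1000 = 412.4 kg BOD₅/d.
Net biomass production P_X = Y_obs × Q·(S₀ − S) = 0.4730 × 412.4 = 195.1 kg VSS/d.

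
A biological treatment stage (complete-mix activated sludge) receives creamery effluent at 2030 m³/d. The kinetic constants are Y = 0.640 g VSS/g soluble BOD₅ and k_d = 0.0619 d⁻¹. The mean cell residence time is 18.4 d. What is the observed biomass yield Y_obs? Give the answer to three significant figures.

Y_obs = Y / (1 + k_d θ_c) = 0.640 / (1 + 0.0619 × 18.4) = 0.640 / 2.139 = 0.2992.

Y_obs ≈ 0.299 g VSS/g soluble BOD₅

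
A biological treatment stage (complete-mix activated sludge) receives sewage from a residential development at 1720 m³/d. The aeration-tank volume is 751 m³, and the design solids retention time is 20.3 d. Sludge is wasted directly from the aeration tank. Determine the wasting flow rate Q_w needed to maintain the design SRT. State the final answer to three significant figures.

Q_w ≈ 37.0 m³/d

With mixed-liquor wasting, θ_c = V/Q_w, so Q_w = V/θ_c = 751.0/20.3 = 37.00 m³/d.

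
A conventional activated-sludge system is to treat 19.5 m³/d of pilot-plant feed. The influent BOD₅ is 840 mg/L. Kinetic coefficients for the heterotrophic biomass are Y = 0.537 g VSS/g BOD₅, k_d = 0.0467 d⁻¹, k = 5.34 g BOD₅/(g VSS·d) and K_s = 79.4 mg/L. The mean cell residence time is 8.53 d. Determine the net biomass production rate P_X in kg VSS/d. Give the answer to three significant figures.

P_X ≈ 6.25 kg VSS/d

Effluent substrate depends only on kinetics and SRT: S = K_s(1 + k_d θ_c) / [θ_c(Yk − k_d) − 1] = 79.4 × (1 + 0.0467 × 8.53) / [8.53 × (0.537 × 5.34 − 0.0467) − 1] = 111.0 / 23.06 = 4.814 mg/L.
Observed yield with endogenous decay: Y_obs = Y / (1 + k_d·θ_c) = 0.537 / (1 + 0.0467 × 8.53) = 0.537 / 1.398 = 0.3840 g VSS/g BOD₅.
Mass of BOD₅ removed per day: Q(S₀ − S) = 19.5 × 835.2 g/m³ = 16.29 kg/d.
P_X = Y_obs · Q(S₀ − S) = 0.3840 × 16.29 = 6.254 kg VSS/d.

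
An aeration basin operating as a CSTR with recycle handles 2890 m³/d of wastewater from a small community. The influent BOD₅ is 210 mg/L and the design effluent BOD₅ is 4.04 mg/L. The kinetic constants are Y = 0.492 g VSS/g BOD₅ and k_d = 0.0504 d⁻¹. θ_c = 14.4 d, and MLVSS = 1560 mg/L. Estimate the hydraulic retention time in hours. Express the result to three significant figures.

Rearranging the biomass balance for a CMAS with decay, V = Y·Q·ΔS·θ_c / [X·(1+k_d θ_c)] = 0.492 × 2890 × (210 − 4.04) × 14.4 / [1560 × (1 + 0.0504 × 14.4)] = 4.22×10^6 / 2692 = 1566 m³.
τ = V/Q = 1566/2890 = 0.5420 d, or 13.01 h.

τ ≈ 13.0 h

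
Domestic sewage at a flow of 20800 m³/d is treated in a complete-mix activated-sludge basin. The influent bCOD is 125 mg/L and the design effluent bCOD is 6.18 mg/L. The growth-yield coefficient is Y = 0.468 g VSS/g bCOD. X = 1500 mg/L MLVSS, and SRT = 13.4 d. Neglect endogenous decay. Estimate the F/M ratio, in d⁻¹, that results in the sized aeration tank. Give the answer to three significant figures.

F/M ≈ 0.168 d⁻¹

V·X = Y·Q·ΔS·θ_c gives V = 0.468 × 20800 × (125 − 6.18) × 13.4 / 1500 = 10333 m³.
F/M = Q·S₀ / (V·X) = 20800 × 125 / (10333 × 1500) = 0.1678 g bCOD·(g VSS·d)⁻¹.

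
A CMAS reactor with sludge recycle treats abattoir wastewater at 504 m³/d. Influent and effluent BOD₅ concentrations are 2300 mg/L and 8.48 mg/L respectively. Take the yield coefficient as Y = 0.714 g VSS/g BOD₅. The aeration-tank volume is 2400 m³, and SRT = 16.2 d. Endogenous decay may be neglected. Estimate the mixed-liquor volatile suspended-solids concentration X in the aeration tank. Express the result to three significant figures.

X = Y·Q·ΔS·θ_c / V = 0.714 × 504 × (2300 − 8.48) × 16.2 / 2400 = 5566 mg/L.

X ≈ 5570 mg/L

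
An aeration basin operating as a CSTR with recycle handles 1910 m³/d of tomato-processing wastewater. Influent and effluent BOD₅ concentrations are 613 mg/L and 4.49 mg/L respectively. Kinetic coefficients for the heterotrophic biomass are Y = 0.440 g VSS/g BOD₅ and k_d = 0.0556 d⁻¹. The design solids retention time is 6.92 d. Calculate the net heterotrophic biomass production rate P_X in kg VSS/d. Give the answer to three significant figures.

The observed yield is Y_obs = Y/(1 + k_d·θ_c) = 0.440 / (1 + 0.0556 × 6.92) = 0.440 / 1.385 = 0.3177 g VSS per g BOD₅ removed.
Mass of BOD₅ removed per day: Q(S₀ − S) = 1910 × 608.5 g/m³ = 1162 kg/d.
Net biomass production P_X = Y_obs × Q·(S₀ − S) = 0.3177 × 1162 = 369.3 kg VSS/d.

P_X ≈ 369 kg VSS/d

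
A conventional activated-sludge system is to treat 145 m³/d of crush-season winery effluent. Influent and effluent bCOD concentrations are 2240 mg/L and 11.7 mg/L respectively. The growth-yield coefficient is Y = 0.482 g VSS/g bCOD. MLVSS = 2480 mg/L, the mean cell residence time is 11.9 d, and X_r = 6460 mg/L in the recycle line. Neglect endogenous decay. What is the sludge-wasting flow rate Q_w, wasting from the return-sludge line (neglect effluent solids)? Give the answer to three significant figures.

V·X = Y·Q·ΔS·θ_c gives V = 0.482 × 145 × (2240 − 11.7) × 11.9 / 2480 = 747.3 m³.
Q_w = (V·X)/(θ_c X_r) = 747.3 × 2480 / (11.9 × 6460) = 24.11 m³/d.

Q_w ≈ 24.1 m³/d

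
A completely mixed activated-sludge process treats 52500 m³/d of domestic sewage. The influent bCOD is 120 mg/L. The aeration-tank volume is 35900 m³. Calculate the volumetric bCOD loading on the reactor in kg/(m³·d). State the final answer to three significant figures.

Volumetric loading L_v = Q·S₀ / V = 52500 × 120 g/m³ / 35900 m³ = 175.5 g/(m³·d) = 0.1755 kg bCOD/(m³·d).

L_v ≈ 0.175 kg bCOD/(m³·d)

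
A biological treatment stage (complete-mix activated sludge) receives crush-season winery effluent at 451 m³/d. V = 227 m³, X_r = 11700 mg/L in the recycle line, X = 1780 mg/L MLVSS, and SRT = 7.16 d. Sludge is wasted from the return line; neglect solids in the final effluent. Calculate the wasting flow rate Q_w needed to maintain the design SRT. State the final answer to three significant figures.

Q_w ≈ 4.82 m³/d

θ_c = V·X/(Q_w·X_r) when wasting from the recycle, so Q_w = V·X/(θ_c·X_r) = 227.0 × 1780 / (7.16 × 11700) = 4.823 m³/d.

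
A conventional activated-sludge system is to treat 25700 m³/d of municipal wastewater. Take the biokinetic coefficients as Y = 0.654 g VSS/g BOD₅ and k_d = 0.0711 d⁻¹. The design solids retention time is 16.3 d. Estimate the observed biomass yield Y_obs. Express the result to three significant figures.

Correct the yield for decay: Y_obs = Y/(1 + k_d θ_c) = 0.654 / (1 + 0.0711 × 16.3) = 0.654 / 2.159 = 0.3029.

Y_obs ≈ 0.303 g VSS/g BOD₅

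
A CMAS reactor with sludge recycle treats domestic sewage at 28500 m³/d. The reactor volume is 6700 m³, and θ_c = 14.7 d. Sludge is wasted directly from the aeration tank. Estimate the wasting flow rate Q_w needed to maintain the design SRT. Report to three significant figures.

Wasting from the aeration tank: Q_w = V / θ_c = 6700 / 14.7 = 455.8 m³/d.

Q_w ≈ 456 m³/d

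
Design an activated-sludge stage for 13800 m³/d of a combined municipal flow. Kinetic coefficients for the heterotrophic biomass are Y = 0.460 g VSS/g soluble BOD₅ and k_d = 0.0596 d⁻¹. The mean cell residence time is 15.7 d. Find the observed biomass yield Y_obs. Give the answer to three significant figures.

Y_obs ≈ 0.238 g VSS/g soluble BOD₅

Observed yield with endogenous decay: Y_obs = Y / (1 + k_d·θ_c) = 0.460 / (1 + 0.0596 × 15.7) = 0.460 / 1.936 = 0.2376 g VSS/g soluble BOD₅.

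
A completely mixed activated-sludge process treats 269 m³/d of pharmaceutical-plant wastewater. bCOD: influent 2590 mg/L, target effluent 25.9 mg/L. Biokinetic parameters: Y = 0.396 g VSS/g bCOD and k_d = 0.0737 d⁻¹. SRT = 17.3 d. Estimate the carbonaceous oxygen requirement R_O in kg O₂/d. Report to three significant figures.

The observed yield is Y_obs = Y/(1 + k_d·θ_c) = 0.396 / (1 + 0.0737 × 17.3) = 0.396 / 2.275 = 0.1741 g VSS per g bCOD removed.
ΔS = 2590 − 25.9 = 2564 mg/L, so the substrate removal rate is 269 × 2564/1000 = 689.7 kg bCOD/d.
P_X = Y_obs·Q·(S₀ − S) = 0.1741 × 689.7 = 120.1 kg VSS/d.
Carbonaceous O₂ demand = substrate oxidised − cell-mass equivalent = 689.7 − 1.42 × 120.1 = 519.3 kg O₂/d.

R_O ≈ 519 kg O₂/d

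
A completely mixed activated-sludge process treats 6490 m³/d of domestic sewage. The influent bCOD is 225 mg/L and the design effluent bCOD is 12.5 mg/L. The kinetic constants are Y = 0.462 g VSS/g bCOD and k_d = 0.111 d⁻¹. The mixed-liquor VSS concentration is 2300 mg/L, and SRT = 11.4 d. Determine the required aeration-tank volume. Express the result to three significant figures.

V ≈ 1390 m³

Rearranging the biomass balance for a CMAS with decay, V = Y·Q·ΔS·θ_c / [X·(1+k_d θ_c)] = 0.462 × 6490 × (225 − 12.5) × 11.4 / [2300 × (1 + 0.111 × 11.4)] = 7.26×10^6 / 5210 = 1394 m³.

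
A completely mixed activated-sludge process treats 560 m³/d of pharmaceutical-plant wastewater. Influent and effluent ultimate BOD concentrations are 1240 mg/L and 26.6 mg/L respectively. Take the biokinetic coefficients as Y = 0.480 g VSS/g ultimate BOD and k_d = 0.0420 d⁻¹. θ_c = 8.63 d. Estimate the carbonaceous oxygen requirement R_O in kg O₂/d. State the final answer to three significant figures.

Y_obs = Y / (1 + k_d θ_c) = 0.480 / (1 + 0.0420 × 8.63) = 0.480 / 1.362 = 0.3523.
ΔS = 1240 − 26.6 = 1213 mg/L, so the substrate removal rate is 560 × 1213/1000 = 679.5 kg ultimate BOD/d.
Net sludge production P_X = 0.3523 × 679.5 = 239.4 kg VSS/d.
R_O = Q·(S₀ − S) − 1.42·P_X = 679.5 − 1.42 × 239.4 = 339.6 kg O₂/d.

R_O ≈ 340 kg O₂/d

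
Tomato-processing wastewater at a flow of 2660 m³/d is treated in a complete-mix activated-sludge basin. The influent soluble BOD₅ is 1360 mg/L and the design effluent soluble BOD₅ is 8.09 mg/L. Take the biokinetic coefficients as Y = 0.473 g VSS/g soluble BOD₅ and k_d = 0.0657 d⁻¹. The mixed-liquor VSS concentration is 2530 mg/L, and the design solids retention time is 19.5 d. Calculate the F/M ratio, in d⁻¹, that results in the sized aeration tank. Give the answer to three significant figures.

Steady-state biomass mass balance: V·X·(1 + k_d·θ_c) = Y·Q·(S₀ − S)·θ_c, so V = 0.473 × 2660 × (1360 − 8.09) × 19.5 / [2530 × (1 + 0.0657 × 19.5)] = 3.32×10^7 / 5771 = 5747 m³.
Food-to-microorganism ratio F/M = Q S₀ / (V X) = 2660 × 1360 / (5747 × 2530) = 0.2488 d⁻¹.

F/M ≈ 0.249 d⁻¹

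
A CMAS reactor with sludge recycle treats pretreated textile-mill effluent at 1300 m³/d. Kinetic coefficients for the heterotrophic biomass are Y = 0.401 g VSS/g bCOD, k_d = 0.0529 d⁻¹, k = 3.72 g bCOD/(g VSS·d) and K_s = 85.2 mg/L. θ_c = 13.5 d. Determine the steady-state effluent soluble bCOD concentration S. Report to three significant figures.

For a completely mixed reactor with recycle the Lawrence–McCarty relation gives S = K_s·(1 + k_d·θ_c) / [θ_c·(Y·k − k_d) − 1] = 85.2 × (1 + 0.0529 × 13.5) / [13.5 × (0.401 × 3.72 − 0.0529) − 1] = 146.0 / 18.42 = 7.927 mg/L.

S ≈ 7.93 mg/L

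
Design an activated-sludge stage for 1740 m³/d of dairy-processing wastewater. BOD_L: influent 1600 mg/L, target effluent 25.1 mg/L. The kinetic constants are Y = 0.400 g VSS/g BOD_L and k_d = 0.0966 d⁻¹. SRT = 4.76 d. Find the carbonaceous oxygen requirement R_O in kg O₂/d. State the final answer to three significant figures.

Y_obs = Y / (1 + k_d θ_c) = 0.400 / (1 + 0.0966 × 4.76) = 0.400 / 1.460 = 0.2740.
ΔS = 1600 − 25.1 = 1575 mg/L, so the substrate removal rate is 1740 × 1575/1000 = 2740 kg BOD_L/d.
Net sludge production P_X = 0.2740 × 2740 = 750.9 kg VSS/d.
R_O = Q·(S₀ − S) − 1.42·P_X = 2740 − 1.42 × 750.9 = 1674 kg O₂/d.

R_O ≈ 1670 kg O₂/d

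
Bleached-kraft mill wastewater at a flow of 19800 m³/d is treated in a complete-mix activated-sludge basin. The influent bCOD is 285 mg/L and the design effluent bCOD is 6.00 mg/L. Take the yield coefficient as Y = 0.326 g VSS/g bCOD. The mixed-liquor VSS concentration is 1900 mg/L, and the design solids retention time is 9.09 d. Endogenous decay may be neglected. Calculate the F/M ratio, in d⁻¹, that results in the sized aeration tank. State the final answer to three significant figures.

F/M ≈ 0.345 d⁻¹

With k_d = 0 the design equation reduces to V = Y Q (S₀−S) θ_c / X = 0.326 × 19800 × (285 − 6.00) × 9.09 / 1900 = 8616 m³.
Food-to-microorganism ratio F/M = Q S₀ / (V X) = 19800 × 285 / (8616 × 1900) = 0.3447 d⁻¹.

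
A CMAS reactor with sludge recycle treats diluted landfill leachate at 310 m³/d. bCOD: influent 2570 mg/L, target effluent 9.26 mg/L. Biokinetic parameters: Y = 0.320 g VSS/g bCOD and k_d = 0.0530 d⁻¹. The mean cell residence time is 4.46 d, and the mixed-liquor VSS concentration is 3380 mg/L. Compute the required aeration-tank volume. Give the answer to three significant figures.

V ≈ 271 m³

Steady-state biomass mass balance: V·X·(1 + k_d·θ_c) = Y·Q·(S₀ − S)·θ_c, so V = 0.320 × 310 × (2570 − 9.26) × 4.46 / [3380 × (1 + 0.0530 × 4.46)] = 1.13×10^6 / 4179 = 271.1 m³.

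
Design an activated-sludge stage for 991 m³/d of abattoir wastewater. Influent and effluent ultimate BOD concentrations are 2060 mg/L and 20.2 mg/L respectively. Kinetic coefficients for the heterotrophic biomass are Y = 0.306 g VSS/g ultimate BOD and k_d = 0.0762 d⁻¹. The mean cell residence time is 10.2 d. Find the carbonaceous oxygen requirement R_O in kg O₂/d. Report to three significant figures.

Observed yield with endogenous decay: Y_obs = Y / (1 + k_d·θ_c) = 0.306 / (1 + 0.0762 × 10.2) = 0.306 / 1.777 = 0.1722 g VSS/g ultimate BOD.
ΔS = 2060 − 20.2 = 2040 mg/L, so the substrate removal rate is 991 × 2040/1000 = 2021 kg ultimate BOD/d.
Biomass synthesised: P_X = Y_obs × 2021 = 348.0 kg VSS/d.
R_O = Q·(S₀ − S) − 1.42·P_X = 2021 − 1.42 × 348.0 = 1527 kg O₂/d.

R_O ≈ 1530 kg O₂/d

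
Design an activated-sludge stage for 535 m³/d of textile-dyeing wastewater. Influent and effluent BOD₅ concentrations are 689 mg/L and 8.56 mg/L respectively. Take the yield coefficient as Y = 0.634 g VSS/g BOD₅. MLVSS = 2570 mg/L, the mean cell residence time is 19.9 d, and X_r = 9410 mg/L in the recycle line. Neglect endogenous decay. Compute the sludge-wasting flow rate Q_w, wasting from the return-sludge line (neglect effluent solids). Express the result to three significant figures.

Q_w ≈ 24.5 m³/d

Biomass mass balance (decay neglected): V·X = Y·Q·(S₀ − S)·θ_c, so V = 0.634 × 535 × (689 − 8.56) × 19.9 / 2570 = 1787 m³.
Wasting from the return line (neglecting effluent solids): Q_w = V·X / (θ_c·X_r) = 1787 × 2570 / (19.9 × 9410) = 24.53 m³/d.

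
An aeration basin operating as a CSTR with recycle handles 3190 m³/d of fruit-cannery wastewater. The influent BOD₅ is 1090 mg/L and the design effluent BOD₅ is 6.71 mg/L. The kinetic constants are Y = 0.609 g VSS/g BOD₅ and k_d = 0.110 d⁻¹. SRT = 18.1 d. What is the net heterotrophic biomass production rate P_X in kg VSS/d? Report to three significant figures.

P_X ≈ 704 kg VSS/d

The observed yield is Y_obs = Y/(1 + k_d·θ_c) = 0.609 / (1 + 0.110 × 18.1) = 0.609 / 2.991 = 0.2036 g VSS per g BOD₅ removed.
Mass of BOD₅ removed per day: Q(S₀ − S) = 3190 × 1083 g/m³ = 3456 kg/d.
P_X = Y_obs · Q(S₀ − S) = 0.2036 × 3456 = 703.6 kg VSS/d.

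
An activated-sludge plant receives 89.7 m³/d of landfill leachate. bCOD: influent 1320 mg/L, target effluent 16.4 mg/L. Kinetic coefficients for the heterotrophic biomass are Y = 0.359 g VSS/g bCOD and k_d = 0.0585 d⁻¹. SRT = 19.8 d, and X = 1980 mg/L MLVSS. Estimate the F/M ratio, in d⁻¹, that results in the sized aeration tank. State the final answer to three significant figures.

F/M ≈ 0.307 d⁻¹

From the SRT design equation V = Y Q (S₀−S) θ_c / [X (1 + k_d θ_c)] = 0.359 × 89.7 × (1320 − 16.4) × 19.8 / [1980 × (1 + 0.0585 × 19.8)] = 8.31×10^5 / 4273 = 194.5 m³.
F/M = applied load / biomass = Q·S₀/(V·X) = 89.7 × 1320 / (194.5 × 1980) = 0.3075 d⁻¹.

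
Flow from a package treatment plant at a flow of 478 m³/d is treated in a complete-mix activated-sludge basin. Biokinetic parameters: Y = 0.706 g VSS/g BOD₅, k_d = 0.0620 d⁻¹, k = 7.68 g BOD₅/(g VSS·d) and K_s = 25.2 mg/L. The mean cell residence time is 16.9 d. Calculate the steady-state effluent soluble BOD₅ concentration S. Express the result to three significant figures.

S ≈ 0.576 mg/L

For a completely mixed reactor with recycle the Lawrence–McCarty relation gives S = K_s·(1 + k_d·θ_c) / [θ_c·(Y·k − k_d) − 1] = 25.2 × (1 + 0.0620 × 16.9) / [16.9 × (0.706 × 7.68 − 0.0620) − 1] = 51.60 / 89.59 = 0.5760 mg/L.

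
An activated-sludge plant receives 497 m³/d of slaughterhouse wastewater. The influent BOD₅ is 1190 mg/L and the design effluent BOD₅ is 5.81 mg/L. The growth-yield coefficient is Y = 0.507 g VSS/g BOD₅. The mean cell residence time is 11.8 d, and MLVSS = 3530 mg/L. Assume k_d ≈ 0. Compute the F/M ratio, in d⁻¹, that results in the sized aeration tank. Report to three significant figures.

V·X = Y·Q·ΔS·θ_c gives V = 0.507 × 497 × (1190 − 5.81) × 11.8 / 3530 = 997.5 m³.
F/M = applied load / biomass = Q·S₀/(V·X) = 497 × 1190 / (997.5 × 3530) = 0.1680 d⁻¹.

F/M ≈ 0.168 d⁻¹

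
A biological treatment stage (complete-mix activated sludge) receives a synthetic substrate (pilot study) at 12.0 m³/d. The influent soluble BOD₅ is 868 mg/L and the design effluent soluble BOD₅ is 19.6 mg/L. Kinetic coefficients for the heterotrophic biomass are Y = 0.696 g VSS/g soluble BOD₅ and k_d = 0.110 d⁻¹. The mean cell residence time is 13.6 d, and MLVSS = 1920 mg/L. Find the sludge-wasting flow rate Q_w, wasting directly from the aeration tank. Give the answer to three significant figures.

Steady-state biomass mass balance: V·X·(1 + k_d·θ_c) = Y·Q·(S₀ − S)·θ_c, so V = 0.696 × 12.0 × (868 − 19.6) × 13.6 / [1920 × (1 + 0.110 × 13.6)] = 9.64×10^4 / 4792 = 20.11 m³.
With mixed-liquor wasting, θ_c = V/Q_w, so Q_w = V/θ_c = 20.11/13.6 = 1.479 m³/d.

Q_w ≈ 1.48 m³/d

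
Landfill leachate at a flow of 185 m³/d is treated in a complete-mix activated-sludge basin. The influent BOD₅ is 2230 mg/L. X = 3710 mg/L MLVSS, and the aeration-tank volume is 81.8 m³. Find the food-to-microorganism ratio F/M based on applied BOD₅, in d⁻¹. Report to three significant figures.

Food-to-microorganism ratio F/M = Q S₀ / (V X) = 185 × 2230 / (81.80 × 3710) = 1.359 d⁻¹.

F/M ≈ 1.36 d⁻¹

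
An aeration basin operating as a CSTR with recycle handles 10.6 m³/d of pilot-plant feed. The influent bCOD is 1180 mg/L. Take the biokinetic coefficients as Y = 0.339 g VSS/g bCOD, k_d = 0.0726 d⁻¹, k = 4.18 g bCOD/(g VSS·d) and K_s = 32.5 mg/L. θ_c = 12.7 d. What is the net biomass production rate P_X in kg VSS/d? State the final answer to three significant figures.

From the Monod/SRT balance for a CMAS, S = K_s·(1+k_d θ_c)/[θ_c·(Y k − k_d) − 1] = 32.5 × (1 + 0.0726 × 12.7) / [12.7 × (0.339 × 4.18 − 0.0726) − 1] = 62.47 / 16.07 = 3.886 mg/L.
Correct the yield for decay: Y_obs = Y/(1 + k_d θ_c) = 0.339 / (1 + 0.0726 × 12.7) = 0.339 / 1.922 = 0.1764.
Mass of bCOD removed per day: Q(S₀ − S) = 10.6 × 1176 g/m³ = 12.47 kg/d.
So the net sludge growth is P_X = 0.1764 × 12.47 = 2.199 kg VSS/d.

P_X ≈ 2.20 kg VSS/d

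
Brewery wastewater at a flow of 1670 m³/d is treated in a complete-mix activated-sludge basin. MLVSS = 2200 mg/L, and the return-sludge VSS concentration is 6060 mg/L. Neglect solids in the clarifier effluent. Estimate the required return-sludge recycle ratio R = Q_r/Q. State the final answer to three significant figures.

R ≈ 0.570

R = Q_r/Q = X/(X_r − X) = 2200 / (6060 − 2200) = 0.5699.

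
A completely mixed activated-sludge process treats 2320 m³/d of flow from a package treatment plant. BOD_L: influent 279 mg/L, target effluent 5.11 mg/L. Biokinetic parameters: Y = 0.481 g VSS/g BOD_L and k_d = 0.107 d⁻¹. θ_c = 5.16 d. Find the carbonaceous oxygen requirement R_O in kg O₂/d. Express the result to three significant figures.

R_O ≈ 356 kg O₂/d

The observed yield is Y_obs = Y/(1 + k_d·θ_c) = 0.481 / (1 + 0.107 × 5.16) = 0.481 / 1.552 = 0.3099 g VSS per g BOD_L removed.
ΔS = 279 − 5.11 = 273.9 mg/L, so the substrate removal rate is 2320 × 273.9/1000 = 635.4 kg BOD_L/d.
Biomass synthesised: P_X = Y_obs × 635.4 = 196.9 kg VSS/d.
R_O = Q·ΔS − 1.42 P_X = 635.4 − 279.6 = 355.8 kg O₂/d.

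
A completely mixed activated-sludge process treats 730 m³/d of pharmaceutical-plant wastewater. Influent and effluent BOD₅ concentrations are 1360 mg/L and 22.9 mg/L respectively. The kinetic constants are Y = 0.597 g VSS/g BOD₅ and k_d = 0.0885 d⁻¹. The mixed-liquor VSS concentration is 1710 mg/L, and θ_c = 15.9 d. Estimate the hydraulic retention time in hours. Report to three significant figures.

Steady-state biomass mass balance: V·X·(1 + k_d·θ_c) = Y·Q·(S₀ − S)·θ_c, so V = 0.597 × 730 × (1360 − 22.9) × 15.9 / [1710 × (1 + 0.0885 × 15.9)] = 9.27×10^6 / 4116 = 2251 m³.
HRT = V/Q = 2251 m³ / 730 m³·d⁻¹ = 3.083 d × 24 = 74.00 h.

τ ≈ 74.0 h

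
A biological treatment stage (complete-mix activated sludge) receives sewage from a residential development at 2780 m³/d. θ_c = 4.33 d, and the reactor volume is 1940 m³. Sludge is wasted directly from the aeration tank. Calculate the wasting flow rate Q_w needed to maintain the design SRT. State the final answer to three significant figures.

With mixed-liquor wasting, θ_c = V/Q_w, so Q_w = V/θ_c = 1940/4.33 = 448.0 m³/d.

Q_w ≈ 448 m³/d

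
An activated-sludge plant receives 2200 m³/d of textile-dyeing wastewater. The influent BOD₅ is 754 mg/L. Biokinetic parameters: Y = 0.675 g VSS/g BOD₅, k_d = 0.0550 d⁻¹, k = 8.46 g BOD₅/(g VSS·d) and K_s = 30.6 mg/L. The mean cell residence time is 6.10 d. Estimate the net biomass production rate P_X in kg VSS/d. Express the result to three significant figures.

P_X ≈ 837 kg VSS/d

Effluent substrate depends only on kinetics and SRT: S = K_s(1 + k_d θ_c) / [θ_c(Yk − k_d) − 1] = 30.6 × (1 + 0.0550 × 6.10) / [6.10 × (0.675 × 8.46 − 0.0550) − 1] = 40.87 / 33.50 = 1.220 mg/L.
The observed yield is Y_obs = Y/(1 + k_d·θ_c) = 0.675 / (1 + 0.0550 × 6.10) = 0.675 / 1.335 = 0.5054 g VSS per g BOD₅ removed.
Substrate removed = Q·(S₀ − S) = 2200 m³/d × (754 − 1.22) g/m³ = 1.66×10^6 g/d = 1656 kg/d.
Net biomass production P_X = Y_obs × Q·(S₀ − S) = 0.5054 × 1656 = 837.0 kg VSS/d.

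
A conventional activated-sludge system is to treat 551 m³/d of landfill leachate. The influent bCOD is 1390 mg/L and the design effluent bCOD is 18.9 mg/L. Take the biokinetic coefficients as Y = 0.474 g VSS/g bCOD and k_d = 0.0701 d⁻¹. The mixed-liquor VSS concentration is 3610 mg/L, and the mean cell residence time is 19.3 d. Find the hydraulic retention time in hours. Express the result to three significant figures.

τ ≈ 35.4 h

From the SRT design equation V = Y Q (S₀−S) θ_c / [X (1 + k_d θ_c)] = 0.474 × 551 × (1390 − 18.9) × 19.3 / [3610 × (1 + 0.0701 × 19.3)] = 6.91×10^6 / 8494 = 813.7 m³.
Hydraulic retention time τ = V/Q = 813.7 / 551 = 1.477 d = 35.44 h.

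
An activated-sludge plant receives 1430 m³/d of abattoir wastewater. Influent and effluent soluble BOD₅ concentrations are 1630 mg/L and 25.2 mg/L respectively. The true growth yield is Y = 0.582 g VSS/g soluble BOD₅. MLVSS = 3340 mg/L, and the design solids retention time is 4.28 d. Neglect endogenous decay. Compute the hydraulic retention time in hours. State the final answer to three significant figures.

With k_d = 0 the design equation reduces to V = Y Q (S₀−S) θ_c / X = 0.582 × 1430 × (1630 − 25.2) × 4.28 / 3340 = 1712 m³.
Hydraulic retention time τ = V/Q = 1712 / 1430 = 1.197 d = 28.72 h.

τ ≈ 28.7 h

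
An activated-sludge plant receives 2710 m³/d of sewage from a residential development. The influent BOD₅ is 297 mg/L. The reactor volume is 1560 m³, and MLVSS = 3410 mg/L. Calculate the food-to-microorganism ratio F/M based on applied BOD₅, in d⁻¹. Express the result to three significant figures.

F/M ≈ 0.151 d⁻¹

F/M = applied load / biomass = Q·S₀/(V·X) = 2710 × 297 / (1560 × 3410) = 0.1513 d⁻¹.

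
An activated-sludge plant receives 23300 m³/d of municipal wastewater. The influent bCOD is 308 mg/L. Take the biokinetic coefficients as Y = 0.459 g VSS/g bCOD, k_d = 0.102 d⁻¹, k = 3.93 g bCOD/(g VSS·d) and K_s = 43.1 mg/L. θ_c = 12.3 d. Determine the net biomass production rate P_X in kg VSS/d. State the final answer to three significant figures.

For a completely mixed reactor with recycle the Lawrence–McCarty relation gives S = K_s·(1 + k_d·θ_c) / [θ_c·(Y·k − k_d) − 1] = 43.1 × (1 + 0.102 × 12.3) / [12.3 × (0.459 × 3.93 − 0.102) − 1] = 97.17 / 19.93 = 4.875 mg/L.
Observed yield with endogenous decay: Y_obs = Y / (1 + k_d·θ_c) = 0.459 / (1 + 0.102 × 12.3) = 0.459 / 2.255 = 0.2036 g VSS/g bCOD.
ΔS = 308 − 4.87 = 303.1 mg/L, so the substrate removal rate is 23300 × 303.1/1000 = 7063 kg bCOD/d.
So the net sludge growth is P_X = 0.2036 × 7063 = 1438 kg VSS/d.

P_X ≈ 1440 kg VSS/d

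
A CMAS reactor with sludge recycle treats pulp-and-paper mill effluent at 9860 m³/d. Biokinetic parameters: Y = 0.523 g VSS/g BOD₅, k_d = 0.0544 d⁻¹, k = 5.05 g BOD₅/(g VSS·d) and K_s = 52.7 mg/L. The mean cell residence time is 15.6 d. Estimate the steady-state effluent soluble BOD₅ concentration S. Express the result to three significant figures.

S ≈ 2.48 mg/L

From the Monod/SRT balance for a CMAS, S = K_s·(1+k_d θ_c)/[θ_c·(Y k − k_d) − 1] = 52.7 × (1 + 0.0544 × 15.6) / [15.6 × (0.523 × 5.05 − 0.0544) − 1] = 97.42 / 39.35 = 2.476 mg/L.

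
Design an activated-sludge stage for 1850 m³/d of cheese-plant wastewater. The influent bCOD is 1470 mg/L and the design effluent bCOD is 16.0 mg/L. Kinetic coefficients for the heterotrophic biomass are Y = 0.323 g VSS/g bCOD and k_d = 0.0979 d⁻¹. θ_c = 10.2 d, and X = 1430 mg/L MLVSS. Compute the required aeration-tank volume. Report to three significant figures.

V ≈ 3100 m³

From the SRT design equation V = Y Q (S₀−S) θ_c / [X (1 + k_d θ_c)] = 0.323 × 1850 × (1470 − 16.0) × 10.2 / [1430 × (1 + 0.0979 × 10.2)] = 8.86×10^6 / 2858 = 3101 m³.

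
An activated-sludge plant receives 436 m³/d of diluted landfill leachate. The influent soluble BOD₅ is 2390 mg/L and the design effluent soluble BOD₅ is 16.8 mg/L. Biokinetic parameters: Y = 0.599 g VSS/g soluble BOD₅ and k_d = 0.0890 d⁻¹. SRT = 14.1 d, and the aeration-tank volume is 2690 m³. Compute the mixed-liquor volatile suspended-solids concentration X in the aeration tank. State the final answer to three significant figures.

From V·X·(1 + k_d·θ_c) = Y·Q·(S₀ − S)·θ_c: X = 0.599 × 436 × (2390 − 16.8) × 14.1 / [2690 × (1 + 0.0890 × 14.1)] = 1441 mg/L.

X ≈ 1440 mg/L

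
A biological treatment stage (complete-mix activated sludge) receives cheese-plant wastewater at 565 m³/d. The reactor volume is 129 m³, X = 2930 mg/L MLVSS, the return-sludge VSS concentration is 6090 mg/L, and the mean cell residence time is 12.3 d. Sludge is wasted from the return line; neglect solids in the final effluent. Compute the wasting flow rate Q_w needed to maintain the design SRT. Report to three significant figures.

Q_w ≈ 5.05 m³/d

Q_w = (V·X)/(θ_c X_r) = 129.0 × 2930 / (12.3 × 6090) = 5.046 m³/d.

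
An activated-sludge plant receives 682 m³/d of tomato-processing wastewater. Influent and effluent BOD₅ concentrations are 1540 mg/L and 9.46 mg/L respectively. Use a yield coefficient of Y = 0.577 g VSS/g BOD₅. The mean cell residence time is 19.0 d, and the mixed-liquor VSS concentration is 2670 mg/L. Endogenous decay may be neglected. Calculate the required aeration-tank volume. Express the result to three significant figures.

Biomass mass balance (decay neglected): V·X = Y·Q·(S₀ − S)·θ_c, so V = 0.577 × 682 × (1540 − 9.46) × 19.0 / 2670 = 4286 m³.

V ≈ 4290 m³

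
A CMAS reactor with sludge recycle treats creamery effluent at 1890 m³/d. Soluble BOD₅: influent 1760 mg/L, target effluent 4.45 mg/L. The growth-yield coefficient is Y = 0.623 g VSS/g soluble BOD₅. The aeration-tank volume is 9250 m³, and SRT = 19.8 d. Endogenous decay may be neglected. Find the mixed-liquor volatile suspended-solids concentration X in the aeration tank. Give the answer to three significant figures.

X ≈ 4420 mg/L

X = Y·Q·ΔS·θ_c / V = 0.623 × 1890 × (1760 − 4.45) × 19.8 / 9250 = 4425 mg/L.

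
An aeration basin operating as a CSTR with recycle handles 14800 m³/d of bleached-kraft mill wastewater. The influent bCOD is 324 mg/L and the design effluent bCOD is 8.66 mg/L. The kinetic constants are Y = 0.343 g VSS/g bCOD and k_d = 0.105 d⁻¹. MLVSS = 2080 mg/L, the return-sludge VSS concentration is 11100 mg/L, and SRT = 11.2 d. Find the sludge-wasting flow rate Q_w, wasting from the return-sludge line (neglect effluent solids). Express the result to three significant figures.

Q_w ≈ 66.3 m³/d

Steady-state biomass mass balance: V·X·(1 + k_d·θ_c) = Y·Q·(S₀ − S)·θ_c, so V = 0.343 × 14800 × (324 − 8.66) × 11.2 / [2080 × (1 + 0.105 × 11.2)] = 1.79×10^7 / 4526 = 3961 m³.
Q_w = (V·X)/(θ_c X_r) = 3961 × 2080 / (11.2 × 11100) = 66.28 m³/d.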